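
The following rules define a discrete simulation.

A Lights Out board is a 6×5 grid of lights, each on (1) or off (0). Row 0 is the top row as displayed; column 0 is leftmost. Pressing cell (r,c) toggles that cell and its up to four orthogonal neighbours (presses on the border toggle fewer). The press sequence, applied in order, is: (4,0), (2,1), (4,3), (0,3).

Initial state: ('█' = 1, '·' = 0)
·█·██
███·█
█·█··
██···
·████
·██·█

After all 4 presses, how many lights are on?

14

step 0: ·█·██
███·█
█·█··
██···
·████
·██·█
step 1: ·█·██
███·█
█·█··
·█···
█·███
███·█
step 2: ·█·██
█·█·█
·█···
·····
█·███
███·█
step 3: ·█·██
█·█·█
·█···
···█·
█····
█████
step 4: ·██··
█·███
·█···
···█·
█····
█████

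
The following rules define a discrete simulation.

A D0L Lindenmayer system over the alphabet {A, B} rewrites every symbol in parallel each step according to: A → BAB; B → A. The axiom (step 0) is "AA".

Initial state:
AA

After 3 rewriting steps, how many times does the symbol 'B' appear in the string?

gen 0: AA
gen 1: BABBAB
gen 2: ABABAABABA
gen 3: BABABABABABBABABABABAB

12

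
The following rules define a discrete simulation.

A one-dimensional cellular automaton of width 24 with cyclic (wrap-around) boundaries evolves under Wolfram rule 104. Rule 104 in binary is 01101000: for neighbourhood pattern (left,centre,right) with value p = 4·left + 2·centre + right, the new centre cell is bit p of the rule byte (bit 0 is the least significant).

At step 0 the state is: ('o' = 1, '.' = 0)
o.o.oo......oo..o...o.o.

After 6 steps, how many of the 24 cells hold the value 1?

t=0: o.o.oo......oo..o...o.o.
t=1: .o.ooo......oo.......o.o
t=2: o.oo.o......oo........o.
t=3: .oooo.......oo.........o
t=4: oo..o.......oo..........
t=5: oo..........oo..........
t=6: oo..........oo..........

4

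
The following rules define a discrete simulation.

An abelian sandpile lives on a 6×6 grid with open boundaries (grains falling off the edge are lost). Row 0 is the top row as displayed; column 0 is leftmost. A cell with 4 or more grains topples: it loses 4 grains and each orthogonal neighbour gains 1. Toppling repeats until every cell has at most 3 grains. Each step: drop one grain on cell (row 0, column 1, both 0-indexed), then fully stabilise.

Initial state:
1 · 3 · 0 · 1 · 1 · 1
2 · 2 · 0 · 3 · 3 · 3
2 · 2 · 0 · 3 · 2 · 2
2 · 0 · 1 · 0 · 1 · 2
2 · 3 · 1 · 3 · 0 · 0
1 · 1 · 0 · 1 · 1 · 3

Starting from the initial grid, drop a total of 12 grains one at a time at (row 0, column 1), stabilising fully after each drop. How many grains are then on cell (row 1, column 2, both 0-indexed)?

k=0  1 · 3 · 0 · 1 · 1 · 1
2 · 2 · 0 · 3 · 3 · 3
2 · 2 · 0 · 3 · 2 · 2
2 · 0 · 1 · 0 · 1 · 2
2 · 3 · 1 · 3 · 0 · 0
1 · 1 · 0 · 1 · 1 · 3
k=1  2 · 0 · 1 · 1 · 1 · 1
2 · 3 · 0 · 3 · 3 · 3
2 · 2 · 0 · 3 · 2 · 2
2 · 0 · 1 · 0 · 1 · 2
2 · 3 · 1 · 3 · 0 · 0
1 · 1 · 0 · 1 · 1 · 3
k=2  2 · 1 · 1 · 1 · 1 · 1
2 · 3 · 0 · 3 · 3 · 3
2 · 2 · 0 · 3 · 2 · 2
2 · 0 · 1 · 0 · 1 · 2
2 · 3 · 1 · 3 · 0 · 0
1 · 1 · 0 · 1 · 1 · 3
k=3  2 · 2 · 1 · 1 · 1 · 1
2 · 3 · 0 · 3 · 3 · 3
2 · 2 · 0 · 3 · 2 · 2
2 · 0 · 1 · 0 · 1 · 2
2 · 3 · 1 · 3 · 0 · 0
1 · 1 · 0 · 1 · 1 · 3
k=4  2 · 3 · 1 · 1 · 1 · 1
2 · 3 · 0 · 3 · 3 · 3
2 · 2 · 0 · 3 · 2 · 2
2 · 0 · 1 · 0 · 1 · 2
2 · 3 · 1 · 3 · 0 · 0
1 · 1 · 0 · 1 · 1 · 3
k=5  3 · 1 · 2 · 1 · 1 · 1
3 · 0 · 1 · 3 · 3 · 3
2 · 3 · 0 · 3 · 2 · 2
2 · 0 · 1 · 0 · 1 · 2
2 · 3 · 1 · 3 · 0 · 0
1 · 1 · 0 · 1 · 1 · 3
k=6  3 · 2 · 2 · 1 · 1 · 1
3 · 0 · 1 · 3 · 3 · 3
2 · 3 · 0 · 3 · 2 · 2
2 · 0 · 1 · 0 · 1 · 2
2 · 3 · 1 · 3 · 0 · 0
1 · 1 · 0 · 1 · 1 · 3
k=7  3 · 3 · 2 · 1 · 1 · 1
3 · 0 · 1 · 3 · 3 · 3
2 · 3 · 0 · 3 · 2 · 2
2 · 0 · 1 · 0 · 1 · 2
2 · 3 · 1 · 3 · 0 · 0
1 · 1 · 0 · 1 · 1 · 3
k=8  1 · 1 · 3 · 1 · 1 · 1
0 · 2 · 1 · 3 · 3 · 3
3 · 3 · 0 · 3 · 2 · 2
2 · 0 · 1 · 0 · 1 · 2
2 · 3 · 1 · 3 · 0 · 0
1 · 1 · 0 · 1 · 1 · 3
k=9  1 · 2 · 3 · 1 · 1 · 1
0 · 2 · 1 · 3 · 3 · 3
3 · 3 · 0 · 3 · 2 · 2
2 · 0 · 1 · 0 · 1 · 2
2 · 3 · 1 · 3 · 0 · 0
1 · 1 · 0 · 1 · 1 · 3
k=10  1 · 3 · 3 · 1 · 1 · 1
0 · 2 · 1 · 3 · 3 · 3
3 · 3 · 0 · 3 · 2 · 2
2 · 0 · 1 · 0 · 1 · 2
2 · 3 · 1 · 3 · 0 · 0
1 · 1 · 0 · 1 · 1 · 3
k=11  2 · 1 · 0 · 2 · 1 · 1
0 · 3 · 2 · 3 · 3 · 3
3 · 3 · 0 · 3 · 2 · 2
2 · 0 · 1 · 0 · 1 · 2
2 · 3 · 1 · 3 · 0 · 0
1 · 1 · 0 · 1 · 1 · 3
k=12  2 · 2 · 0 · 2 · 1 · 1
0 · 3 · 2 · 3 · 3 · 3
3 · 3 · 0 · 3 · 2 · 2
2 · 0 · 1 · 0 · 1 · 2
2 · 3 · 1 · 3 · 0 · 0
1 · 1 · 0 · 1 · 1 · 3

2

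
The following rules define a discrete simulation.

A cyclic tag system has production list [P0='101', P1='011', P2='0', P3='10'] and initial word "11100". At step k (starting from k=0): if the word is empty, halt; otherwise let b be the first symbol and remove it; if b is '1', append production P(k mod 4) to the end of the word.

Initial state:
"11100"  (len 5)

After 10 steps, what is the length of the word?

k=0  "11100"  (len 5)
k=1  "1100101"  (len 7)
k=2  "100101011"  (len 9)
k=3  "001010110"  (len 9)
k=4  "01010110"  (len 8)
k=5  "1010110"  (len 7)
k=6  "010110011"  (len 9)
k=7  "10110011"  (len 8)
k=8  "011001110"  (len 9)
k=9  "11001110"  (len 8)
k=10  "1001110011"  (len 10)

10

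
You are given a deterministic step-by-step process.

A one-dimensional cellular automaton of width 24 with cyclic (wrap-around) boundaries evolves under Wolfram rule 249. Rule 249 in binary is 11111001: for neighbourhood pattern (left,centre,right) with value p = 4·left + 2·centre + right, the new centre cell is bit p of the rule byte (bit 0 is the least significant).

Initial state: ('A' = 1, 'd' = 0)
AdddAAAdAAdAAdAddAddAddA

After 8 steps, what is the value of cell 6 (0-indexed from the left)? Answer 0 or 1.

step 0: AdddAAAdAAdAAdAddAddAddA
step 1: AAAdAAAAAAAAAAdAddAddAdA
step 2: AAAAAAAAAAAAAAAdAddAddAA
step 3: AAAAAAAAAAAAAAAAdAddAdAA
step 4: AAAAAAAAAAAAAAAAAdAddAAA
step 5: AAAAAAAAAAAAAAAAAAdAdAAA
step 6: AAAAAAAAAAAAAAAAAAAdAAAA
step 7: AAAAAAAAAAAAAAAAAAAAAAAA
step 8: AAAAAAAAAAAAAAAAAAAAAAAA

1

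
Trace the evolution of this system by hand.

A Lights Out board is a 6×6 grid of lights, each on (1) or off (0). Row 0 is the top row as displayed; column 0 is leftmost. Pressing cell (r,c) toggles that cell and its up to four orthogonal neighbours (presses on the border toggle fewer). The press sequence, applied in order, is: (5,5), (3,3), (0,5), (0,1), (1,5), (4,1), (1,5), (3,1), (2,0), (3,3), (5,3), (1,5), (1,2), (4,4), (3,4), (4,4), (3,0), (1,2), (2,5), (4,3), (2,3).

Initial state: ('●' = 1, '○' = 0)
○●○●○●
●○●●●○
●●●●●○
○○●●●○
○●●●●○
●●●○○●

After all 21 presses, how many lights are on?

step 0: ○●○●○●
●○●●●○
●●●●●○
○○●●●○
○●●●●○
●●●○○●
step 1: ○●○●○●
●○●●●○
●●●●●○
○○●●●○
○●●●●●
●●●○●○
step 2: ○●○●○●
●○●●●○
●●●○●○
○○○○○○
○●●○●●
●●●○●○
step 3: ○●○●●○
●○●●●●
●●●○●○
○○○○○○
○●●○●●
●●●○●○
step 4: ●○●●●○
●●●●●●
●●●○●○
○○○○○○
○●●○●●
●●●○●○
step 5: ●○●●●●
●●●●○○
●●●○●●
○○○○○○
○●●○●●
●●●○●○
step 6: ●○●●●●
●●●●○○
●●●○●●
○●○○○○
●○○○●●
●○●○●○
step 7: ●○●●●○
●●●●●●
●●●○●○
○●○○○○
●○○○●●
●○●○●○
step 8: ●○●●●○
●●●●●●
●○●○●○
●○●○○○
●●○○●●
●○●○●○
step 9: ●○●●●○
○●●●●●
○●●○●○
○○●○○○
●●○○●●
●○●○●○
step 10: ●○●●●○
○●●●●●
○●●●●○
○○○●●○
●●○●●●
●○●○●○
step 11: ●○●●●○
○●●●●●
○●●●●○
○○○●●○
●●○○●●
●○○●○○
step 12: ●○●●●●
○●●●○○
○●●●●●
○○○●●○
●●○○●●
●○○●○○
step 13: ●○○●●●
○○○○○○
○●○●●●
○○○●●○
●●○○●●
●○○●○○
step 14: ●○○●●●
○○○○○○
○●○●●●
○○○●○○
●●○●○○
●○○●●○
step 15: ●○○●●●
○○○○○○
○●○●○●
○○○○●●
●●○●●○
●○○●●○
step 16: ●○○●●●
○○○○○○
○●○●○●
○○○○○●
●●○○○●
●○○●○○
step 17: ●○○●●●
○○○○○○
●●○●○●
●●○○○●
○●○○○●
●○○●○○
step 18: ●○●●●●
○●●●○○
●●●●○●
●●○○○●
○●○○○●
●○○●○○
step 19: ●○●●●●
○●●●○●
●●●●●○
●●○○○○
○●○○○●
●○○●○○
step 20: ●○●●●●
○●●●○●
●●●●●○
●●○●○○
○●●●●●
●○○○○○
step 21: ●○●●●●
○●●○○●
●●○○○○
●●○○○○
○●●●●●
●○○○○○

18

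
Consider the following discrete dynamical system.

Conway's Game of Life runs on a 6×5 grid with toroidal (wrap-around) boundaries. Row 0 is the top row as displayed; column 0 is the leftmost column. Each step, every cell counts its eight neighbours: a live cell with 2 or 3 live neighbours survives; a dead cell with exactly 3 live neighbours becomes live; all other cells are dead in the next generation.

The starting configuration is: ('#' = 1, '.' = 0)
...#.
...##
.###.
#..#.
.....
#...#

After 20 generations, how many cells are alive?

t=0: ...#.
...##
.###.
#..#.
.....
#...#
t=1: #..#.
....#
##...
.#.##
#....
....#
t=2: #..#.
.#..#
.###.
.##.#
#..#.
#...#
t=3: .#.#.
.#..#
....#
....#
..##.
##.#.
t=4: .#.#.
..###
...##
....#
####.
##.#.
t=5: .#...
#....
#.#..
.#...
...#.
...#.
t=6: .....
#....
#....
.##..
..#..
..#..
t=7: .....
.....
#....
.##..
..##.
.....
t=8: .....
.....
.#...
.###.
.###.
.....
t=9: .....
.....
.#...
#..#.
.#.#.
..#..
t=10: .....
.....
.....
##..#
.#.##
..#..
t=11: .....
.....
#....
.####
.#.##
..##.
t=12: .....
.....
#####
.#...
.#...
..###
t=13: ...#.
#####
#####
...##
##.#.
..##.
t=14: #....
.....
.....
.....
##...
.#.#.
t=15: .....
.....
.....
.....
###..
.##.#
t=16: .....
.....
.....
.#...
#.##.
..##.
t=17: .....
.....
.....
.##..
...##
.####
t=18: ..##.
.....
.....
..##.
....#
#.#.#
t=19: .####
.....
.....
...#.
###.#
###.#
t=20: ....#
..##.
.....
#####
.....
.....

8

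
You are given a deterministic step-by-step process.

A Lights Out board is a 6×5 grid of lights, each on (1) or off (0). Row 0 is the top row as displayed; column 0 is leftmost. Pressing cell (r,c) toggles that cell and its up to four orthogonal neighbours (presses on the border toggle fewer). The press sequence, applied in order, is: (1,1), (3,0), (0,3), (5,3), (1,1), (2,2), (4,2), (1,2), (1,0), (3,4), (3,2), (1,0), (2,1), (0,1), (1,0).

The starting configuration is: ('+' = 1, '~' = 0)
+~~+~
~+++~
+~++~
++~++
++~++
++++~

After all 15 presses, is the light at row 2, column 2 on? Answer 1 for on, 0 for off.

1

step 0: +~~+~
~+++~
+~++~
++~++
++~++
++++~
step 1: ++~+~
+~~+~
++++~
++~++
++~++
++++~
step 2: ++~+~
+~~+~
~+++~
~~~++
~+~++
++++~
step 3: +++~+
+~~~~
~+++~
~~~++
~+~++
++++~
step 4: +++~+
+~~~~
~+++~
~~~++
~+~~+
++~~+
step 5: +~+~+
~++~~
~~++~
~~~++
~+~~+
++~~+
step 6: +~+~+
~+~~~
~+~~~
~~+++
~+~~+
++~~+
step 7: +~+~+
~+~~~
~+~~~
~~~++
~~+++
+++~+
step 8: +~~~+
~~++~
~++~~
~~~++
~~+++
+++~+
step 9: ~~~~+
++++~
+++~~
~~~++
~~+++
+++~+
step 10: ~~~~+
++++~
+++~+
~~~~~
~~++~
+++~+
step 11: ~~~~+
++++~
++~~+
~+++~
~~~+~
+++~+
step 12: +~~~+
~~++~
~+~~+
~+++~
~~~+~
+++~+
step 13: +~~~+
~+++~
+~+~+
~~++~
~~~+~
+++~+
step 14: ~++~+
~~++~
+~+~+
~~++~
~~~+~
+++~+
step 15: +++~+
++++~
~~+~+
~~++~
~~~+~
+++~+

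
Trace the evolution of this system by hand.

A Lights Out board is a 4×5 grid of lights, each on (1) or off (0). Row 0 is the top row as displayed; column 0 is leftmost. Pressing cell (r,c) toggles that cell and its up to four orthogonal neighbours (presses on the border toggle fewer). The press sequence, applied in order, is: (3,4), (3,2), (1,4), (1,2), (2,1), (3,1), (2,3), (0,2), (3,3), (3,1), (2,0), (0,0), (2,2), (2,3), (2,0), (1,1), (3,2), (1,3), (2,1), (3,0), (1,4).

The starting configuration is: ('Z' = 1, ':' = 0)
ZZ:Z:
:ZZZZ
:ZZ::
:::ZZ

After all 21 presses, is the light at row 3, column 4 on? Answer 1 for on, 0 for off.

1

t=0: ZZ:Z:
:ZZZZ
:ZZ::
:::ZZ
t=1: ZZ:Z:
:ZZZZ
:ZZ:Z
:::::
t=2: ZZ:Z:
:ZZZZ
:Z::Z
:ZZZ:
t=3: ZZ:ZZ
:ZZ::
:Z:::
:ZZZ:
t=4: ZZZZZ
:::Z:
:ZZ::
:ZZZ:
t=5: ZZZZZ
:Z:Z:
Z::::
::ZZ:
t=6: ZZZZZ
:Z:Z:
ZZ:::
ZZ:Z:
t=7: ZZZZZ
:Z:::
ZZZZZ
ZZ:::
t=8: Z:::Z
:ZZ::
ZZZZZ
ZZ:::
t=9: Z:::Z
:ZZ::
ZZZ:Z
ZZZZZ
t=10: Z:::Z
:ZZ::
Z:Z:Z
:::ZZ
t=11: Z:::Z
ZZZ::
:ZZ:Z
Z::ZZ
t=12: :Z::Z
:ZZ::
:ZZ:Z
Z::ZZ
t=13: :Z::Z
:Z:::
:::ZZ
Z:ZZZ
t=14: :Z::Z
:Z:Z:
::Z::
Z:Z:Z
t=15: :Z::Z
ZZ:Z:
ZZZ::
::Z:Z
t=16: ::::Z
::ZZ:
Z:Z::
::Z:Z
t=17: ::::Z
::ZZ:
Z::::
:Z:ZZ
t=18: :::ZZ
::::Z
Z::Z:
:Z:ZZ
t=19: :::ZZ
:Z::Z
:ZZZ:
:::ZZ
t=20: :::ZZ
:Z::Z
ZZZZ:
ZZ:ZZ
t=21: :::Z:
:Z:Z:
ZZZZZ
ZZ:ZZ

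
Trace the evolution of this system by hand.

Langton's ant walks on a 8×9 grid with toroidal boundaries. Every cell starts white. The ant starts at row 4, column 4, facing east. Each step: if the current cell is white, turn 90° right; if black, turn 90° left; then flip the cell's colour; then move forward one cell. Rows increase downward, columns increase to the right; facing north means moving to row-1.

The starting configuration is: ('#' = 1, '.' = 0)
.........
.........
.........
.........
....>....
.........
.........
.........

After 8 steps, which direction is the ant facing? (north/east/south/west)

[0] .........
.........
.........
.........
....>....
.........
.........
.........
[1] .........
.........
.........
.........
....#....
....v....
.........
.........
[2] .........
.........
.........
.........
....#....
...<#....
.........
.........
[3] .........
.........
.........
.........
...^#....
...##....
.........
.........
[4] .........
.........
.........
.........
...#>....
...##....
.........
.........
[5] .........
.........
.........
....^....
...#.....
...##....
.........
.........
[6] .........
.........
.........
....#>...
...#.....
...##....
.........
.........
[7] .........
.........
.........
....##...
...#.v...
...##....
.........
.........
[8] .........
.........
.........
....##...
...#<#...
...##....
.........
.........

west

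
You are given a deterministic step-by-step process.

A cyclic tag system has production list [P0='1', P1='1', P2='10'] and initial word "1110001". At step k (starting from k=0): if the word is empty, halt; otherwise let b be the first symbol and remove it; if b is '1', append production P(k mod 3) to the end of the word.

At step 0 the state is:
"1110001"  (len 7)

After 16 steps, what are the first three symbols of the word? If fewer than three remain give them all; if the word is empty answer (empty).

[0] "1110001"  (len 7)
[1] "1100011"  (len 7)
[2] "1000111"  (len 7)
[3] "00011110"  (len 8)
[4] "0011110"  (len 7)
[5] "011110"  (len 6)
[6] "11110"  (len 5)
[7] "11101"  (len 5)
[8] "11011"  (len 5)
[9] "101110"  (len 6)
[10] "011101"  (len 6)
[11] "11101"  (len 5)
[12] "110110"  (len 6)
[13] "101101"  (len 6)
[14] "011011"  (len 6)
[15] "11011"  (len 5)
[16] "10111"  (len 5)

101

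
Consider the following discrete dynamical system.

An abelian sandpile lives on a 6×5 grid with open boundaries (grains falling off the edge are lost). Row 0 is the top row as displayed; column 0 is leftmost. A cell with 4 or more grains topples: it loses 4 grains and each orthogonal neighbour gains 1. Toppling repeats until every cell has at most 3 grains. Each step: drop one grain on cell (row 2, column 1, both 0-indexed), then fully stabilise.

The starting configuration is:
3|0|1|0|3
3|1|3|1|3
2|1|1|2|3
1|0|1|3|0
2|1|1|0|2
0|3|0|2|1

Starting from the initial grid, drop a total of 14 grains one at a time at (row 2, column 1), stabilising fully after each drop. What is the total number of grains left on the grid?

54

gen 0: 3|0|1|0|3
3|1|3|1|3
2|1|1|2|3
1|0|1|3|0
2|1|1|0|2
0|3|0|2|1
gen 1: 3|0|1|0|3
3|1|3|1|3
2|2|1|2|3
1|0|1|3|0
2|1|1|0|2
0|3|0|2|1
gen 2: 3|0|1|0|3
3|1|3|1|3
2|3|1|2|3
1|0|1|3|0
2|1|1|0|2
0|3|0|2|1
gen 3: 3|0|1|0|3
3|2|3|1|3
3|0|2|2|3
1|1|1|3|0
2|1|1|0|2
0|3|0|2|1
gen 4: 3|0|1|0|3
3|2|3|1|3
3|1|2|2|3
1|1|1|3|0
2|1|1|0|2
0|3|0|2|1
gen 5: 3|0|1|0|3
3|2|3|1|3
3|2|2|2|3
1|1|1|3|0
2|1|1|0|2
0|3|0|2|1
gen 6: 3|0|1|0|3
3|2|3|1|3
3|3|2|2|3
1|1|1|3|0
2|1|1|0|2
0|3|0|2|1
gen 7: 0|2|2|0|3
2|1|1|2|3
1|3|0|3|3
2|2|2|3|0
2|1|1|0|2
0|3|0|2|1
gen 8: 0|2|2|0|3
2|2|1|2|3
2|0|1|3|3
2|3|2|3|0
2|1|1|0|2
0|3|0|2|1
gen 9: 0|2|2|0|3
2|2|1|2|3
2|1|1|3|3
2|3|2|3|0
2|1|1|0|2
0|3|0|2|1
gen 10: 0|2|2|0|3
2|2|1|2|3
2|2|1|3|3
2|3|2|3|0
2|1|1|0|2
0|3|0|2|1
gen 11: 0|2|2|0|3
2|2|1|2|3
2|3|1|3|3
2|3|2|3|0
2|1|1|0|2
0|3|0|2|1
gen 12: 0|2|2|0|3
2|3|1|2|3
3|1|2|3|3
3|0|3|3|0
2|2|1|0|2
0|3|0|2|1
gen 13: 0|2|2|0|3
2|3|1|2|3
3|2|2|3|3
3|0|3|3|0
2|2|1|0|2
0|3|0|2|1
gen 14: 0|2|2|0|3
2|3|1|2|3
3|3|2|3|3
3|0|3|3|0
2|2|1|0|2
0|3|0|2|1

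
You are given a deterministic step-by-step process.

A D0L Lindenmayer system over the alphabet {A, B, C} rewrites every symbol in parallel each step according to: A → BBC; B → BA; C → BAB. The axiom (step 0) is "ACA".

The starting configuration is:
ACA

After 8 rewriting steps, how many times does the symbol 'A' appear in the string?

k=0  ACA
k=1  BBCBABBBC
k=2  BABABABBABBCBABABABAB
k=3  BABBCBABBCBABBCBABABBCBABABABBABBCBABBCBABBCBABBCBA
k=4  BABBCBABABABBABBCBABABABBABBCBABABABBABBCBABBCBABABABBABBC…BBCBABABBCBABABABBABBCBABABABBABBCBABABABBABBCBABABABBABBC  (len 123)
k=5  BABBCBABABABBABBCBABBCBABBCBABABBCBABABABBABBCBABBCBABBCBA…BABBCBABBCBABBCBABABBCBABABABBABBCBABBCBABBCBABABBCBABABAB  (len 297)
k=6  BABBCBABABABBABBCBABBCBABBCBABABBCBABABABBABBCBABABABBABBC…BABBCBABABABBABBCBABABABBABBCBABBCBABABABBABBCBABBCBABBCBA  (len 717)
k=7  BABBCBABABABBABBCBABBCBABBCBABABBCBABABABBABBCBABABABBABBC…BABBCBABBCBABBCBABABBCBABABABBABBCBABABABBABBCBABABABBABBC  (len 1731)
k=8  BABBCBABABABBABBCBABBCBABBCBABABBCBABABABBABBCBABABABBABBC…BABBCBABBCBABBCBABABBCBABABABBABBCBABBCBABBCBABABBCBABABAB  (len 4179)

1226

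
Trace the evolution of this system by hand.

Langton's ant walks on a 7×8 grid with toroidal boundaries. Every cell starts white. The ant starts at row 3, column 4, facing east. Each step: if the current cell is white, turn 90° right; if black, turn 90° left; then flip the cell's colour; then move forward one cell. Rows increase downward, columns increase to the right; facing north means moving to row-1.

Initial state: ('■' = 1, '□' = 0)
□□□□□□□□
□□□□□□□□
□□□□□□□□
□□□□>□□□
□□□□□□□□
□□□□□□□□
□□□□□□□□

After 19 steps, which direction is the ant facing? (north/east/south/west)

step 0: □□□□□□□□
□□□□□□□□
□□□□□□□□
□□□□>□□□
□□□□□□□□
□□□□□□□□
□□□□□□□□
step 1: □□□□□□□□
□□□□□□□□
□□□□□□□□
□□□□■□□□
□□□□v□□□
□□□□□□□□
□□□□□□□□
step 2: □□□□□□□□
□□□□□□□□
□□□□□□□□
□□□□■□□□
□□□<■□□□
□□□□□□□□
□□□□□□□□
step 3: □□□□□□□□
□□□□□□□□
□□□□□□□□
□□□^■□□□
□□□■■□□□
□□□□□□□□
□□□□□□□□
step 4: □□□□□□□□
□□□□□□□□
□□□□□□□□
□□□■>□□□
□□□■■□□□
□□□□□□□□
□□□□□□□□
step 5: □□□□□□□□
□□□□□□□□
□□□□^□□□
□□□■□□□□
□□□■■□□□
□□□□□□□□
□□□□□□□□
step 6: □□□□□□□□
□□□□□□□□
□□□□■>□□
□□□■□□□□
□□□■■□□□
□□□□□□□□
□□□□□□□□
step 7: □□□□□□□□
□□□□□□□□
□□□□■■□□
□□□■□v□□
□□□■■□□□
□□□□□□□□
□□□□□□□□
step 8: □□□□□□□□
□□□□□□□□
□□□□■■□□
□□□■<■□□
□□□■■□□□
□□□□□□□□
□□□□□□□□
step 9: □□□□□□□□
□□□□□□□□
□□□□^■□□
□□□■■■□□
□□□■■□□□
□□□□□□□□
□□□□□□□□
step 10: □□□□□□□□
□□□□□□□□
□□□<□■□□
□□□■■■□□
□□□■■□□□
□□□□□□□□
□□□□□□□□
step 11: □□□□□□□□
□□□^□□□□
□□□■□■□□
□□□■■■□□
□□□■■□□□
□□□□□□□□
□□□□□□□□
step 12: □□□□□□□□
□□□■>□□□
□□□■□■□□
□□□■■■□□
□□□■■□□□
□□□□□□□□
□□□□□□□□
step 13: □□□□□□□□
□□□■■□□□
□□□■v■□□
□□□■■■□□
□□□■■□□□
□□□□□□□□
□□□□□□□□
step 14: □□□□□□□□
□□□■■□□□
□□□<■■□□
□□□■■■□□
□□□■■□□□
□□□□□□□□
□□□□□□□□
step 15: □□□□□□□□
□□□■■□□□
□□□□■■□□
□□□v■■□□
□□□■■□□□
□□□□□□□□
□□□□□□□□
step 16: □□□□□□□□
□□□■■□□□
□□□□■■□□
□□□□>■□□
□□□■■□□□
□□□□□□□□
□□□□□□□□
step 17: □□□□□□□□
□□□■■□□□
□□□□^■□□
□□□□□■□□
□□□■■□□□
□□□□□□□□
□□□□□□□□
step 18: □□□□□□□□
□□□■■□□□
□□□<□■□□
□□□□□■□□
□□□■■□□□
□□□□□□□□
□□□□□□□□
step 19: □□□□□□□□
□□□^■□□□
□□□■□■□□
□□□□□■□□
□□□■■□□□
□□□□□□□□
□□□□□□□□

north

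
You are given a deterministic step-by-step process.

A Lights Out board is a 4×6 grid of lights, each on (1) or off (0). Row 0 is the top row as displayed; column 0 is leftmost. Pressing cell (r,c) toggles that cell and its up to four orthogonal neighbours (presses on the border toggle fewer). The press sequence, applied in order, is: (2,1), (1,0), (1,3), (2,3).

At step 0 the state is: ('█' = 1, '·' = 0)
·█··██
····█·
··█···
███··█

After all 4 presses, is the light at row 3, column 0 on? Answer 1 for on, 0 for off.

1

step 0: ·█··██
····█·
··█···
███··█
step 1: ·█··██
·█··█·
██····
█·█··█
step 2: ██··██
█···█·
·█····
█·█··█
step 3: ██·███
█·██··
·█·█··
█·█··█
step 4: ██·███
█·█···
·██·█·
█·██·█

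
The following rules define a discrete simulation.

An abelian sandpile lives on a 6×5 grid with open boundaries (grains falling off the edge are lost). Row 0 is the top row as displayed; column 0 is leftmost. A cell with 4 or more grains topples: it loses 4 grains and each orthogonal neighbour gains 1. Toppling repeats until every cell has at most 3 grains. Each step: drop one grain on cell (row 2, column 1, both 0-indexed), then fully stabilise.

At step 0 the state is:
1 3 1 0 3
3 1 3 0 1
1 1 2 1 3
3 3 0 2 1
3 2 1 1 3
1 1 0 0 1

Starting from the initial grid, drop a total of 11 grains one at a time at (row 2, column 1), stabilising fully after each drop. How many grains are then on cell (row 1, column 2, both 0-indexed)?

2

[0] 1 3 1 0 3
3 1 3 0 1
1 1 2 1 3
3 3 0 2 1
3 2 1 1 3
1 1 0 0 1
[1] 1 3 1 0 3
3 1 3 0 1
1 2 2 1 3
3 3 0 2 1
3 2 1 1 3
1 1 0 0 1
[2] 1 3 1 0 3
3 1 3 0 1
1 3 2 1 3
3 3 0 2 1
3 2 1 1 3
1 1 0 0 1
[3] 1 3 1 0 3
3 2 3 0 1
3 1 3 1 3
1 2 1 2 1
1 0 2 1 3
2 2 0 0 1
[4] 1 3 1 0 3
3 2 3 0 1
3 2 3 1 3
1 2 1 2 1
1 0 2 1 3
2 2 0 0 1
[5] 1 3 1 0 3
3 2 3 0 1
3 3 3 1 3
1 2 1 2 1
1 0 2 1 3
2 2 0 0 1
[6] 3 0 3 0 3
1 2 1 1 1
1 3 1 2 3
2 3 2 2 1
1 0 2 1 3
2 2 0 0 1
[7] 3 0 3 0 3
1 3 1 1 1
2 1 2 2 3
3 0 3 2 1
1 1 2 1 3
2 2 0 0 1
[8] 3 0 3 0 3
1 3 1 1 1
2 2 2 2 3
3 0 3 2 1
1 1 2 1 3
2 2 0 0 1
[9] 3 0 3 0 3
1 3 1 1 1
2 3 2 2 3
3 0 3 2 1
1 1 2 1 3
2 2 0 0 1
[10] 3 1 3 0 3
2 0 2 1 1
3 1 3 2 3
3 1 3 2 1
1 1 2 1 3
2 2 0 0 1
[11] 3 1 3 0 3
2 0 2 1 1
3 2 3 2 3
3 1 3 2 1
1 1 2 1 3
2 2 0 0 1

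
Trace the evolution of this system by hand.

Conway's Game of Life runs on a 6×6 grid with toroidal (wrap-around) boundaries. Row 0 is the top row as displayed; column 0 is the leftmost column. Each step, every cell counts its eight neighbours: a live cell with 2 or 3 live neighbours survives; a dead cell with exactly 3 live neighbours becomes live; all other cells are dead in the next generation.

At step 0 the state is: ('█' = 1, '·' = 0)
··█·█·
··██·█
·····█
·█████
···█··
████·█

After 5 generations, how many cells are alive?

4

gen 0: ··█·█·
··██·█
·····█
·█████
···█··
████·█
gen 1: ······
··██·█
·█···█
█·██·█
······
██···█
gen 2: ·██·██
█·█·█·
·█···█
███·██
··█·█·
█·····
gen 3: ··█·█·
··█·█·
······
··█·█·
··█·█·
█·█·█·
gen 4: ··█·█·
······
······
······
··█·█·
··█·█·
gen 5: ······
······
······
······
······
·██·██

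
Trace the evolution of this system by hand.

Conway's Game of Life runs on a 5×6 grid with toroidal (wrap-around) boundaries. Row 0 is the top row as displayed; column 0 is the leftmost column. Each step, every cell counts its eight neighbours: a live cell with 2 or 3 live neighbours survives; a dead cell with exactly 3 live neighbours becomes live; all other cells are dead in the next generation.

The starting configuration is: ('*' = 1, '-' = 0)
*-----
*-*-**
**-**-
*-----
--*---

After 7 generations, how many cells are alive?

10

step 0: *-----
*-*-**
**-**-
*-----
--*---
step 1: *--*--
--*-*-
--***-
*-**-*
-*----
step 2: -***--
-**-**
------
*----*
-*-***
step 3: ------
**--*-
-*--*-
*----*
-*-*-*
step 4: -**-**
**---*
-*--*-
-**--*
----**
step 5: -***--
---*--
----*-
-***-*
------
step 6: --**--
---**-
----*-
--***-
*---*-
step 7: --*--*
--*-*-
--*--*
----*-
-*--**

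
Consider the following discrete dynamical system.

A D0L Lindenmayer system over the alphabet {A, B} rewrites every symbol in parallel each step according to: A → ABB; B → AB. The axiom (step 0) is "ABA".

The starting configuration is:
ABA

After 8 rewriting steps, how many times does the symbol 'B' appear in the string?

2209

gen 0: ABA
gen 1: ABBABABB
gen 2: ABBABABABBABABBABAB
gen 3: ABBABABABBABABBABABBABABABBABABBABABABBABABBAB
gen 4: ABBABABABBABABBABABBABABABBABABBABABABBABABBABABABBABABBABABBABABABBABABBABABABBABABBABABBABABABBABABBABABABBAB
gen 5: ABBABABABBABABBABABBABABABBABABBABABABBABABBABABABBABABBAB…ABBABABABBABABBABABBABABABBABABBABABABBABABBABABBABABABBAB  (len 268)
gen 6: ABBABABABBABABBABABBABABABBABABBABABABBABABBABABABBABABBAB…ABBABABBABABABBABABBABABABBABABBABABABBABABBABABBABABABBAB  (len 647)
gen 7: ABBABABABBABABBABABBABABABBABABBABABABBABABBABABABBABABBAB…ABBABABBABABABBABABBABABABBABABBABABABBABABBABABBABABABBAB  (len 1562)
gen 8: ABBABABABBABABBABABBABABABBABABBABABABBABABBABABABBABABBAB…ABBABABBABABABBABABBABABABBABABBABABABBABABBABABBABABABBAB  (len 3771)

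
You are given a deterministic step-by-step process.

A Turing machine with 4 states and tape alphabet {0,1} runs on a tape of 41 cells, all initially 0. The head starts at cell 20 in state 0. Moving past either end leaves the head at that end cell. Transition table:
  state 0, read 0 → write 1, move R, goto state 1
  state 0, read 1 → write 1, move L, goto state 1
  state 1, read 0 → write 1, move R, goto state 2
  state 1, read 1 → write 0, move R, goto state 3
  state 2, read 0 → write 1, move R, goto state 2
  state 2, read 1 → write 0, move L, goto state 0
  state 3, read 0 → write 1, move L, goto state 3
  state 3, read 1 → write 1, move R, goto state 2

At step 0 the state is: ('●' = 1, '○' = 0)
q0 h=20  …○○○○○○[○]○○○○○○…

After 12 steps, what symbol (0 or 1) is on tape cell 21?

1

step 0: q0 h=20  …○○○○○○[○]○○○○○○…
step 1: q1 h=21  …○○○○○●[○]○○○○○○…
step 2: q2 h=22  …○○○○●●[○]○○○○○○…
step 3: q2 h=23  …○○○●●●[○]○○○○○○…
step 4: q2 h=24  …○○●●●●[○]○○○○○○…
step 5: q2 h=25  …○●●●●●[○]○○○○○○…
step 6: q2 h=26  …●●●●●●[○]○○○○○○…
step 7: q2 h=27  …●●●●●●[○]○○○○○○…
step 8: q2 h=28  …●●●●●●[○]○○○○○○…
step 9: q2 h=29  …●●●●●●[○]○○○○○○…
step 10: q2 h=30  …●●●●●●[○]○○○○○○…
step 11: q2 h=31  …●●●●●●[○]○○○○○○…
step 12: q2 h=32  …●●●●●●[○]○○○○○○…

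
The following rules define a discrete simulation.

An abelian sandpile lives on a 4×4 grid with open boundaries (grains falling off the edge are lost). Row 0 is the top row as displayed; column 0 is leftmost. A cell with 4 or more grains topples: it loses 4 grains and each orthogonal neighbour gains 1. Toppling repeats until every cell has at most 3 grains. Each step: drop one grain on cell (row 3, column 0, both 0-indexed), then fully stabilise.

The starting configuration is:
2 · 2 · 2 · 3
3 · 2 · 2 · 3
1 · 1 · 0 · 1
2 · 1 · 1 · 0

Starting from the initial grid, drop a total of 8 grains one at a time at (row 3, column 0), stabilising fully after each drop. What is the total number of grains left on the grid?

30

k=0  2 · 2 · 2 · 3
3 · 2 · 2 · 3
1 · 1 · 0 · 1
2 · 1 · 1 · 0
k=1  2 · 2 · 2 · 3
3 · 2 · 2 · 3
1 · 1 · 0 · 1
3 · 1 · 1 · 0
k=2  2 · 2 · 2 · 3
3 · 2 · 2 · 3
2 · 1 · 0 · 1
0 · 2 · 1 · 0
k=3  2 · 2 · 2 · 3
3 · 2 · 2 · 3
2 · 1 · 0 · 1
1 · 2 · 1 · 0
k=4  2 · 2 · 2 · 3
3 · 2 · 2 · 3
2 · 1 · 0 · 1
2 · 2 · 1 · 0
k=5  2 · 2 · 2 · 3
3 · 2 · 2 · 3
2 · 1 · 0 · 1
3 · 2 · 1 · 0
k=6  2 · 2 · 2 · 3
3 · 2 · 2 · 3
3 · 1 · 0 · 1
0 · 3 · 1 · 0
k=7  2 · 2 · 2 · 3
3 · 2 · 2 · 3
3 · 1 · 0 · 1
1 · 3 · 1 · 0
k=8  2 · 2 · 2 · 3
3 · 2 · 2 · 3
3 · 1 · 0 · 1
2 · 3 · 1 · 0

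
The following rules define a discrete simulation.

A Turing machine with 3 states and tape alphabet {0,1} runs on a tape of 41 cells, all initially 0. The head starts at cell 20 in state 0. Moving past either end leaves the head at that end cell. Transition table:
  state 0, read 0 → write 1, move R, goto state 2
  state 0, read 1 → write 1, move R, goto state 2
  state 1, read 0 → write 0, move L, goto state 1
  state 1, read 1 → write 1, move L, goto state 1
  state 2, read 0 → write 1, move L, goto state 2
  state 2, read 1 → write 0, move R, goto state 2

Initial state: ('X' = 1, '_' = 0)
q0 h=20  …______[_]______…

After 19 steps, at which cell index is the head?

k=0  q0 h=20  …______[_]______…
k=1  q2 h=21  …_____X[_]______…
k=2  q2 h=20  …______[X]X_____…
k=3  q2 h=21  …______[X]______…
k=4  q2 h=22  …______[_]______…
k=5  q2 h=21  …______[_]X_____…
k=6  q2 h=20  …______[_]XX____…
k=7  q2 h=19  …______[_]XXX___…
k=8  q2 h=18  …______[_]XXXX__…
k=9  q2 h=17  …______[_]XXXXX_…
k=10  q2 h=16  …______[_]XXXXXX…
k=11  q2 h=15  …______[_]XXXXXX…
k=12  q2 h=14  …______[_]XXXXXX…
k=13  q2 h=13  …______[_]XXXXXX…
k=14  q2 h=12  …______[_]XXXXXX…
k=15  q2 h=11  …______[_]XXXXXX…
k=16  q2 h=10  …______[_]XXXXXX…
k=17  q2 h= 9  …______[_]XXXXXX…
k=18  q2 h= 8  …______[_]XXXXXX…
k=19  q2 h= 7  …______[_]XXXXXX…

7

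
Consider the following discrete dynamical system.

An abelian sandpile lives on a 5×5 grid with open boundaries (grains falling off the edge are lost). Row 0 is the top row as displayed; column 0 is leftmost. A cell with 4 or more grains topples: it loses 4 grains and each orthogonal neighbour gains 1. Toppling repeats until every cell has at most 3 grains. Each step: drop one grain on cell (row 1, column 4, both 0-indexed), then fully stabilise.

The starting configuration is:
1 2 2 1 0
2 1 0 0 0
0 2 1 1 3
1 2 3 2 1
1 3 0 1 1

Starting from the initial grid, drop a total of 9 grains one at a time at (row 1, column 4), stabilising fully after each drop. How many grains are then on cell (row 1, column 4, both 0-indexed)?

[0] 1 2 2 1 0
2 1 0 0 0
0 2 1 1 3
1 2 3 2 1
1 3 0 1 1
[1] 1 2 2 1 0
2 1 0 0 1
0 2 1 1 3
1 2 3 2 1
1 3 0 1 1
[2] 1 2 2 1 0
2 1 0 0 2
0 2 1 1 3
1 2 3 2 1
1 3 0 1 1
[3] 1 2 2 1 0
2 1 0 0 3
0 2 1 1 3
1 2 3 2 1
1 3 0 1 1
[4] 1 2 2 1 1
2 1 0 1 1
0 2 1 2 0
1 2 3 2 2
1 3 0 1 1
[5] 1 2 2 1 1
2 1 0 1 2
0 2 1 2 0
1 2 3 2 2
1 3 0 1 1
[6] 1 2 2 1 1
2 1 0 1 3
0 2 1 2 0
1 2 3 2 2
1 3 0 1 1
[7] 1 2 2 1 2
2 1 0 2 0
0 2 1 2 1
1 2 3 2 2
1 3 0 1 1
[8] 1 2 2 1 2
2 1 0 2 1
0 2 1 2 1
1 2 3 2 2
1 3 0 1 1
[9] 1 2 2 1 2
2 1 0 2 2
0 2 1 2 1
1 2 3 2 2
1 3 0 1 1

2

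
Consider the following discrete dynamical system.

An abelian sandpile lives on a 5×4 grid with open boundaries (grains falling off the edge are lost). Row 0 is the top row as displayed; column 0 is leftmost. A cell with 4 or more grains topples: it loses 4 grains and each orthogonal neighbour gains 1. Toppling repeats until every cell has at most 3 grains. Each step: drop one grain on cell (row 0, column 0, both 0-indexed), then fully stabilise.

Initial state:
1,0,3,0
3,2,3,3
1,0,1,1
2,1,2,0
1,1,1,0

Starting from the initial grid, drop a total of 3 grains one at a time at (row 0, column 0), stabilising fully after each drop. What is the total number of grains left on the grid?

26

k=0  1,0,3,0
3,2,3,3
1,0,1,1
2,1,2,0
1,1,1,0
k=1  2,0,3,0
3,2,3,3
1,0,1,1
2,1,2,0
1,1,1,0
k=2  3,0,3,0
3,2,3,3
1,0,1,1
2,1,2,0
1,1,1,0
k=3  1,1,3,0
0,3,3,3
2,0,1,1
2,1,2,0
1,1,1,0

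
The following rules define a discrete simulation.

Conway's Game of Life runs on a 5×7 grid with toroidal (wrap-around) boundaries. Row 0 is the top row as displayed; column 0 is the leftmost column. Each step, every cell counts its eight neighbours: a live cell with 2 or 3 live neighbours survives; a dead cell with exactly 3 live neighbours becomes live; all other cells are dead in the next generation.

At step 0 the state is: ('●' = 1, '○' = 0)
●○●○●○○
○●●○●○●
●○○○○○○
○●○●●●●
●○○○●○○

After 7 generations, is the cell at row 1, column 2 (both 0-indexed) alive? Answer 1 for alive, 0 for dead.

1

[0] ●○●○●○○
○●●○●○●
●○○○○○○
○●○●●●●
●○○○●○○
[1] ●○●○●○●
○○●○○●●
○○○○○○○
○●○●●●●
●○●○○○○
[2] ●○●○○○○
●●○●○●●
●○●●○○○
●●●●●●●
○○●○○○○
[3] ●○●●○○○
○○○●●○○
○○○○○○○
●○○○●●●
○○○○●●○
[4] ○○●○○●○
○○●●●○○
○○○●○○●
○○○○●○●
●●○○○○○
[5] ○○●○●○○
○○●○●●○
○○●○○○○
○○○○○●●
●●○○○●●
[6] ●○●○●○○
○●●○●●○
○○○●●○●
○●○○○●○
●●○○●○○
[7] ●○●○●○●
●●●○○○●
●●○●○○●
○●●●○●●
●○●●●●●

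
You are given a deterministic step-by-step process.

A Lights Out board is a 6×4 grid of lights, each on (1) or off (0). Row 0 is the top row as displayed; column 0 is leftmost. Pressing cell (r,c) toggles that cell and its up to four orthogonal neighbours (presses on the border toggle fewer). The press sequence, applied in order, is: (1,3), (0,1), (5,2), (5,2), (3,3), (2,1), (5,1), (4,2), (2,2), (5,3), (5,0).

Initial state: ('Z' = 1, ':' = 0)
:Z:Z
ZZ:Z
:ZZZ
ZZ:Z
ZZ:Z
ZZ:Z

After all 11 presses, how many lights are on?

14

step 0: :Z:Z
ZZ:Z
:ZZZ
ZZ:Z
ZZ:Z
ZZ:Z
step 1: :Z::
ZZZ:
:ZZ:
ZZ:Z
ZZ:Z
ZZ:Z
step 2: Z:Z:
Z:Z:
:ZZ:
ZZ:Z
ZZ:Z
ZZ:Z
step 3: Z:Z:
Z:Z:
:ZZ:
ZZ:Z
ZZZZ
Z:Z:
step 4: Z:Z:
Z:Z:
:ZZ:
ZZ:Z
ZZ:Z
ZZ:Z
step 5: Z:Z:
Z:Z:
:ZZZ
ZZZ:
ZZ::
ZZ:Z
step 6: Z:Z:
ZZZ:
Z::Z
Z:Z:
ZZ::
ZZ:Z
step 7: Z:Z:
ZZZ:
Z::Z
Z:Z:
Z:::
::ZZ
step 8: Z:Z:
ZZZ:
Z::Z
Z:::
ZZZZ
:::Z
step 9: Z:Z:
ZZ::
ZZZ:
Z:Z:
ZZZZ
:::Z
step 10: Z:Z:
ZZ::
ZZZ:
Z:Z:
ZZZ:
::Z:
step 11: Z:Z:
ZZ::
ZZZ:
Z:Z:
:ZZ:
ZZZ:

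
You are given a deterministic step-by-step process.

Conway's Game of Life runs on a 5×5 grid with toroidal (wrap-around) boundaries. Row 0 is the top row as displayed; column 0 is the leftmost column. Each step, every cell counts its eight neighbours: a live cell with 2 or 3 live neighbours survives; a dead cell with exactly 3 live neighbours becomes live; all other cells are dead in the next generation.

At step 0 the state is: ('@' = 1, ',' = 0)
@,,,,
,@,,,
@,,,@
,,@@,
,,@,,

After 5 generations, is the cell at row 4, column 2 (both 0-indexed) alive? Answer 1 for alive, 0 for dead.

gen 0: @,,,,
,@,,,
@,,,@
,,@@,
,,@,,
gen 1: ,@,,,
,@,,@
@@@@@
,@@@@
,@@@,
gen 2: ,@,@,
,,,,@
,,,,,
,,,,,
,,,,@
gen 3: @,,@@
,,,,,
,,,,,
,,,,,
,,,,,
gen 4: ,,,,@
,,,,@
,,,,,
,,,,,
,,,,@
gen 5: @,,@@
,,,,,
,,,,,
,,,,,
,,,,,

0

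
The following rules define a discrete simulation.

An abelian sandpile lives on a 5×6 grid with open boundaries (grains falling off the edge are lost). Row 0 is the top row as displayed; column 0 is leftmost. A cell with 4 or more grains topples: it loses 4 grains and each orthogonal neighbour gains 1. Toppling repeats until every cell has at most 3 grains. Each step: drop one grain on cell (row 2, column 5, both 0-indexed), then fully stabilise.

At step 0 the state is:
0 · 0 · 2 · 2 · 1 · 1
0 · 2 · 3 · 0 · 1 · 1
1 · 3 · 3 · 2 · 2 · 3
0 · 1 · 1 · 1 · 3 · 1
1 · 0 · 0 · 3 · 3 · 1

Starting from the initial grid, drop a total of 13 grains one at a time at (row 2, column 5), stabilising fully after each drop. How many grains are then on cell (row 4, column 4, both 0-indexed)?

step 0: 0 · 0 · 2 · 2 · 1 · 1
0 · 2 · 3 · 0 · 1 · 1
1 · 3 · 3 · 2 · 2 · 3
0 · 1 · 1 · 1 · 3 · 1
1 · 0 · 0 · 3 · 3 · 1
step 1: 0 · 0 · 2 · 2 · 1 · 1
0 · 2 · 3 · 0 · 1 · 2
1 · 3 · 3 · 2 · 3 · 0
0 · 1 · 1 · 1 · 3 · 2
1 · 0 · 0 · 3 · 3 · 1
step 2: 0 · 0 · 2 · 2 · 1 · 1
0 · 2 · 3 · 0 · 1 · 2
1 · 3 · 3 · 2 · 3 · 1
0 · 1 · 1 · 1 · 3 · 2
1 · 0 · 0 · 3 · 3 · 1
step 3: 0 · 0 · 2 · 2 · 1 · 1
0 · 2 · 3 · 0 · 1 · 2
1 · 3 · 3 · 2 · 3 · 2
0 · 1 · 1 · 1 · 3 · 2
1 · 0 · 0 · 3 · 3 · 1
step 4: 0 · 0 · 2 · 2 · 1 · 1
0 · 2 · 3 · 0 · 1 · 2
1 · 3 · 3 · 2 · 3 · 3
0 · 1 · 1 · 1 · 3 · 2
1 · 0 · 0 · 3 · 3 · 1
step 5: 0 · 0 · 2 · 2 · 1 · 1
0 · 2 · 3 · 0 · 2 · 3
1 · 3 · 3 · 3 · 1 · 2
0 · 1 · 1 · 3 · 2 · 0
1 · 0 · 1 · 0 · 1 · 3
step 6: 0 · 0 · 2 · 2 · 1 · 1
0 · 2 · 3 · 0 · 2 · 3
1 · 3 · 3 · 3 · 1 · 3
0 · 1 · 1 · 3 · 2 · 0
1 · 0 · 1 · 0 · 1 · 3
step 7: 0 · 0 · 2 · 2 · 1 · 2
0 · 2 · 3 · 0 · 3 · 0
1 · 3 · 3 · 3 · 2 · 1
0 · 1 · 1 · 3 · 2 · 1
1 · 0 · 1 · 0 · 1 · 3
step 8: 0 · 0 · 2 · 2 · 1 · 2
0 · 2 · 3 · 0 · 3 · 0
1 · 3 · 3 · 3 · 2 · 2
0 · 1 · 1 · 3 · 2 · 1
1 · 0 · 1 · 0 · 1 · 3
step 9: 0 · 0 · 2 · 2 · 1 · 2
0 · 2 · 3 · 0 · 3 · 0
1 · 3 · 3 · 3 · 2 · 3
0 · 1 · 1 · 3 · 2 · 1
1 · 0 · 1 · 0 · 1 · 3
step 10: 0 · 0 · 2 · 2 · 1 · 2
0 · 2 · 3 · 0 · 3 · 1
1 · 3 · 3 · 3 · 3 · 0
0 · 1 · 1 · 3 · 2 · 2
1 · 0 · 1 · 0 · 1 · 3
step 11: 0 · 0 · 2 · 2 · 1 · 2
0 · 2 · 3 · 0 · 3 · 1
1 · 3 · 3 · 3 · 3 · 1
0 · 1 · 1 · 3 · 2 · 2
1 · 0 · 1 · 0 · 1 · 3
step 12: 0 · 0 · 2 · 2 · 1 · 2
0 · 2 · 3 · 0 · 3 · 1
1 · 3 · 3 · 3 · 3 · 2
0 · 1 · 1 · 3 · 2 · 2
1 · 0 · 1 · 0 · 1 · 3
step 13: 0 · 0 · 2 · 2 · 1 · 2
0 · 2 · 3 · 0 · 3 · 1
1 · 3 · 3 · 3 · 3 · 3
0 · 1 · 1 · 3 · 2 · 2
1 · 0 · 1 · 0 · 1 · 3

1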